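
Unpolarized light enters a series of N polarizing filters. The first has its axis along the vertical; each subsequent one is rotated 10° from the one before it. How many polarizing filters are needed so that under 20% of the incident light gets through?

First polarizer halves the unpolarized light: factor 1/2.
Each further stage multiplies by cos²(10°) = 0.9698.
After N polarizers: T = 0.5·0.9698^(N−1). Require T < 0.20 ⇒ N−1 > ln(0.20/0.5)/ln(0.9698) = 29.93, so N−1 ≥ 30 and N = 31.
Check: N=31 gives T = 0.1996 < 0.20; N=30 gives T = 0.2058.

N = 31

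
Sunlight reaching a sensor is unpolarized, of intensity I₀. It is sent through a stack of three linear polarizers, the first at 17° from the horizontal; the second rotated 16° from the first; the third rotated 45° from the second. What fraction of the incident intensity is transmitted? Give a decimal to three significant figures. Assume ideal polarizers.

≈ 0.231 I₀

Unpolarized light through the first polarizer → I₁ = ½ I₀, now polarized at 17°.
I₂ = I₁ cos²(16°) = 0.5 · 0.924 I₀ = 0.462 I₀.
I₃ = I₂ cos²(45°) = 0.462 · 0.5 I₀ = 0.231 I₀.
Transmitted fraction = 0.231.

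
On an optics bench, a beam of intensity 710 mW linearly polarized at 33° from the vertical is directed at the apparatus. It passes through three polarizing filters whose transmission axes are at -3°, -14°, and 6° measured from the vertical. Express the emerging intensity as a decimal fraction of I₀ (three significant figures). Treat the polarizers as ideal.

I/I₀ ≈ 0.557

I₁ = 710 mW · cos²(36°) = 464.7 mW.
I₂ = I₁ · cos²(11°) = 464.7 · 0.9636 = 447.8 mW.
I₃ = I₂ · cos²(20°) = 447.8 · 0.883 = 395.4 mW.
Transmitted fraction = 0.5569.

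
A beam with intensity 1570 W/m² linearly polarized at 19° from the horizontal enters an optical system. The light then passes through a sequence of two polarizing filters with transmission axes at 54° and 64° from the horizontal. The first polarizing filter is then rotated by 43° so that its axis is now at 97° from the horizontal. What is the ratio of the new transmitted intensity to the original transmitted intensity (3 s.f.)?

I_new/I_old ≈ 0.0467

Before rotation:
By Malus's law, I₁ = I₀ cos²(54° − 19°) = I₀ cos²(35°) = 0.671 I₀.
I₂ = I₁ cos²(64° − 54°) = 0.671 I₀ · cos²(10°) = 0.6508 I₀.
After rotation:
I₁ = I₀ cos²(97° − 19°) = I₀ cos²(78°) = 0.04323 I₀.
I₂ = I₁ cos²(64° − 97°) = 0.04323 I₀ · cos²(33°) = 0.0304 I₀.
Ratio = 0.0304 / 0.6508 = 0.04672.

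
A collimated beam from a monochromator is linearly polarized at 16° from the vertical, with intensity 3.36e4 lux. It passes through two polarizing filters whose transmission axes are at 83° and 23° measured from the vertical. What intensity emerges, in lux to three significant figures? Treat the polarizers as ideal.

I ≈ 1280 lux

By Malus's law, I₁ = 3.36e4 lux · cos²(67°) = 5130 lux.
I₂ = I₁ · cos²(60°) = 5130 · 0.25 = 1282 lux.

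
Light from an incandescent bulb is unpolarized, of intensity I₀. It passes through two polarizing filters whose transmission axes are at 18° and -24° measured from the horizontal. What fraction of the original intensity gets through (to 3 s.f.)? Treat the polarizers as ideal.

Unpolarized light through the first polarizer → I₁ = ½ I₀, now polarized at 18°.
I₂ = I₁ cos²(-24° − 18°) = 0.5 I₀ · cos²(42°) = 0.2761 I₀.
Transmitted fraction = 0.2761.

≈ 0.276 I₀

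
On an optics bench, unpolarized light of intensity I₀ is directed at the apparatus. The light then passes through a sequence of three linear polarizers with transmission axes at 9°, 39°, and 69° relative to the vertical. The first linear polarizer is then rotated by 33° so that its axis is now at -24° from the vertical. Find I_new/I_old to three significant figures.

Before rotation:
Unpolarized light through the first polarizer → I₁ = ½ I₀, now polarized at 9°.
I₂ = I₁ cos²(39° − 9°) = 0.5 I₀ · cos²(30°) = 0.375 I₀.
I₃ = I₂ cos²(69° − 39°) = 0.375 I₀ · cos²(30°) = 0.2813 I₀.
After rotation:
Unpolarized light through the first polarizer → I₁ = ½ I₀, now polarized at -24°.
I₂ = I₁ cos²(39° + 24°) = 0.5 I₀ · cos²(63°) = 0.1031 I₀.
I₃ = I₂ cos²(69° − 39°) = 0.1031 I₀ · cos²(30°) = 0.07729 I₀.
Ratio = 0.07729 / 0.2813 = 0.2748.

I_new/I_old ≈ 0.275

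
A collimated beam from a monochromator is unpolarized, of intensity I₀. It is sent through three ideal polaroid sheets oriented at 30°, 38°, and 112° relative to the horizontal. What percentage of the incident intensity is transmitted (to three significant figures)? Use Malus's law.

Unpolarized light through the first polarizer → I₁ = ½ I₀, now polarized at 30°.
I₂ = I₁ cos²(38° − 30°) = 0.5 I₀ · cos²(8°) = 0.4903 I₀.
I₃ = I₂ cos²(112° − 38°) = 0.4903 I₀ · cos²(74°) = 0.03725 I₀.
That is 3.725% of the incident intensity.

≈ 3.73%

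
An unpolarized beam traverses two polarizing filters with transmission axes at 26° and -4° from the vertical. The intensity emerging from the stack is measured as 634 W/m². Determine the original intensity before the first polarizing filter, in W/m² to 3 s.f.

I₀ ≈ 1690 W/m²

Unpolarized light through the first polarizer → I₁ = ½ I₀, now polarized at 26°.
I₂ = I₁ cos²(-4° − 26°) = 0.5 I₀ · cos²(30°) = 0.375 I₀.
So 634 W/m² = 0.375 I₀, giving I₀ = 634/0.375 = 1691 W/m².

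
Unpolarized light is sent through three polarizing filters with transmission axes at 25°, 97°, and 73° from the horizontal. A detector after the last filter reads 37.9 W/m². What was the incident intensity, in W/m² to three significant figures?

I₀ ≈ 951 W/m²

Unpolarized light through the first polarizer → I₁ = ½ I₀, now polarized at 25°.
I₂ = I₁ cos²(97° − 25°) = 0.5 I₀ · cos²(72°) = 0.04775 I₀.
I₃ = I₂ cos²(73° − 97°) = 0.04775 I₀ · cos²(24°) = 0.03985 I₀.
So 37.9 W/m² = 0.03985 I₀, giving I₀ = 37.9/0.03985 = 951.1 W/m².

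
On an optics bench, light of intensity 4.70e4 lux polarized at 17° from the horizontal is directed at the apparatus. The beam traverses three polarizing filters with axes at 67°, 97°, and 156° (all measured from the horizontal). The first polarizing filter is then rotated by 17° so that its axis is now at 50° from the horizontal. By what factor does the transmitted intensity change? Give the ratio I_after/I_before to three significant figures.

Before rotation:
I₁ = I₀ cos²(67° − 17°) = I₀ cos²(50°) = 0.4132 I₀.
I₂ = I₁ cos²(97° − 67°) = 0.4132 I₀ · cos²(30°) = 0.3099 I₀.
I₃ = I₂ cos²(156° − 97°) = 0.3099 I₀ · cos²(59°) = 0.0822 I₀.
After rotation:
I₁ = I₀ cos²(50° − 17°) = I₀ cos²(33°) = 0.7034 I₀.
I₂ = I₁ cos²(97° − 50°) = 0.7034 I₀ · cos²(47°) = 0.3272 I₀.
I₃ = I₂ cos²(156° − 97°) = 0.3272 I₀ · cos²(59°) = 0.08678 I₀.
Ratio = 0.08678 / 0.0822 = 1.056.

I_new/I_old ≈ 1.06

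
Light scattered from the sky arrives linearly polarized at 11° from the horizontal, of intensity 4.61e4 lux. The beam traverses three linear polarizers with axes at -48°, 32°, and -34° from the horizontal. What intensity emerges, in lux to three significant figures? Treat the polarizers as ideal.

I ≈ 61.0 lux

By Malus's law, I₁ = 4.61e4 lux · cos²(59°) = 1.223e+04 lux.
I₂ = I₁ · cos²(80°) = 1.223e+04 · 0.03015 = 368.7 lux.
I₃ = I₂ · cos²(66°) = 368.7 · 0.1654 = 61 lux.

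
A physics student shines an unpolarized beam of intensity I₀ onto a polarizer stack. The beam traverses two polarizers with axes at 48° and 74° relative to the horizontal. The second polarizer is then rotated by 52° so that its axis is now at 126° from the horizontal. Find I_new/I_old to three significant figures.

I_new/I_old ≈ 0.0535

Before rotation:
Unpolarized light through the first polarizer → I₁ = ½ I₀, now polarized at 48°.
I₂ = I₁ cos²(74° − 48°) = 0.5 I₀ · cos²(26°) = 0.4039 I₀.
After rotation:
Unpolarized light through the first polarizer → I₁ = ½ I₀, now polarized at 48°.
I₂ = I₁ cos²(126° − 48°) = 0.5 I₀ · cos²(78°) = 0.02161 I₀.
Ratio = 0.02161 / 0.4039 = 0.05351.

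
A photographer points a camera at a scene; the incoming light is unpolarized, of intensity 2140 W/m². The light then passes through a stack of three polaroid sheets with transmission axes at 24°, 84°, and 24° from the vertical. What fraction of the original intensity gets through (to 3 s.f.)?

Unpolarized light through the first polarizer → I₁ = 2140 W/m²/2 = 1070 W/m², polarized at 24°.
I₂ = I₁ · cos²(60°) = 1070 · 0.25 = 267.5 W/m².
I₃ = I₂ · cos²(60°) = 267.5 · 0.25 = 66.88 W/m².
Transmitted fraction = 0.03125.

I/I₀ ≈ 0.0313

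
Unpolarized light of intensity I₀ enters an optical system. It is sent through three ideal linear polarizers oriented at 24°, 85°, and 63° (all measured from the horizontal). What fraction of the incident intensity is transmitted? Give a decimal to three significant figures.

Unpolarized light through the first polarizer → I₁ = ½ I₀, now polarized at 24°.
I₂ = I₁ cos²(85° − 24°) = 0.5 I₀ · cos²(61°) = 0.1175 I₀.
I₃ = I₂ cos²(63° − 85°) = 0.1175 I₀ · cos²(22°) = 0.101 I₀.
Transmitted fraction = 0.101.

≈ 0.101 I₀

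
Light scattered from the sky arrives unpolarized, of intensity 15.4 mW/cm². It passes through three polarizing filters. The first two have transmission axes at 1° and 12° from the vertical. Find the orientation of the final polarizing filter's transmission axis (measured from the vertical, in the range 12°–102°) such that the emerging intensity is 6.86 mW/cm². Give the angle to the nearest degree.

θ ≈ 28°

Unpolarized light through the first polarizer → I₁ = ½ I₀, now polarized at 1°.
I₂ = I₁ cos²(12° − 1°) = 0.5 I₀ · cos²(11°) = 0.4818 I₀.
Target fraction: 6.86 / 15.4 mW/cm² = 0.4455 of I₀.
Need I₃/I₀ = 0.4455, so cos²(θ − 12°) = 0.4455 / 0.4818 = 0.9246.
θ − 12° = arccos(√0.9246) = 15.9°, giving θ ≈ 12 + 15.9 = 27.9°.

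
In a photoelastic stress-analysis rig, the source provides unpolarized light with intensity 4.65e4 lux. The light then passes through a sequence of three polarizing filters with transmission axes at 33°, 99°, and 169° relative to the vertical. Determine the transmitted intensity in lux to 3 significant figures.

I ≈ 450 lux

Unpolarized light through the first polarizer → I₁ = 4.65e4 lux/2 = 2.325e+04 lux, polarized at 33°.
I₂ = I₁ · cos²(66°) = 2.325e+04 · 0.1654 = 3846 lux.
I₃ = I₂ · cos²(70°) = 3846 · 0.117 = 449.9 lux.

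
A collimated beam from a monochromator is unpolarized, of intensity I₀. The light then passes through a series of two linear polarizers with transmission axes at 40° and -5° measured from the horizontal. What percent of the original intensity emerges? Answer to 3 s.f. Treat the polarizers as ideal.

≈ 25.0%

Unpolarized light through the first polarizer → I₁ = ½ I₀, now polarized at 40°.
I₂ = I₁ cos²(-5° − 40°) = 0.5 I₀ · cos²(45°) = 0.25 I₀.
That is 25% of the incident intensity.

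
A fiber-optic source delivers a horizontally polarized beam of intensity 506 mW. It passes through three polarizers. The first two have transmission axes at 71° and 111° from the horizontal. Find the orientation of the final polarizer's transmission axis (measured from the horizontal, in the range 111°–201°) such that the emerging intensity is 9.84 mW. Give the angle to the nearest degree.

θ ≈ 167°

I₁ = I₀ cos²(71° − 0°) = I₀ cos²(71°) = 0.106 I₀.
I₂ = I₁ cos²(111° − 71°) = 0.106 I₀ · cos²(40°) = 0.0622 I₀.
Target fraction: 9.84 / 506 mW = 0.01945 of I₀.
Need I₃/I₀ = 0.01945, so cos²(θ − 111°) = 0.01945 / 0.0622 = 0.3126.
θ − 111° = arccos(√0.3126) = 56.0°, giving θ ≈ 111 + 56.0 = 167.0°.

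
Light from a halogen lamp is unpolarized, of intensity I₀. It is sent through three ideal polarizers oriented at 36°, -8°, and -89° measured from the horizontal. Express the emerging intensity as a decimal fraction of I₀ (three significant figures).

≈ 0.00633 I₀

Unpolarized light through the first polarizer → I₁ = ½ I₀, now polarized at 36°.
I₂ = I₁ cos²(-8° − 36°) = 0.5 I₀ · cos²(44°) = 0.2587 I₀.
I₃ = I₂ cos²(-89° + 8°) = 0.2587 I₀ · cos²(81°) = 0.006331 I₀.
Transmitted fraction = 0.006331.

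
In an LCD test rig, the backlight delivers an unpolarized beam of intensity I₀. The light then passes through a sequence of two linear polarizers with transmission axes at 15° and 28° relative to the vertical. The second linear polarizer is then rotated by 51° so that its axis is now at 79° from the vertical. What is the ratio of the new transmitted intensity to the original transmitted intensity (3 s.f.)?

I_new/I_old ≈ 0.202

Before rotation:
Unpolarized light through the first polarizer → I₁ = ½ I₀, now polarized at 15°.
I₂ = I₁ cos²(28° − 15°) = 0.5 I₀ · cos²(13°) = 0.4747 I₀.
After rotation:
Unpolarized light through the first polarizer → I₁ = ½ I₀, now polarized at 15°.
I₂ = I₁ cos²(79° − 15°) = 0.5 I₀ · cos²(64°) = 0.09608 I₀.
Ratio = 0.09608 / 0.4747 = 0.2024.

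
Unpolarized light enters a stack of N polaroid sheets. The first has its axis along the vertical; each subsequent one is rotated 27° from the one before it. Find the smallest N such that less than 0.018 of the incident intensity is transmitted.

N = 16

First polarizer halves the unpolarized light: factor 1/2.
Each further stage multiplies by cos²(27°) = 0.7939.
After N polarizers: T = 0.5·0.7939^(N−1). Require T < 0.018 ⇒ N−1 > ln(0.018/0.5)/ln(0.7939) = 14.40, so N−1 ≥ 15 and N = 16.
Check: N=16 gives T = 0.01568 < 0.018; N=15 gives T = 0.01975.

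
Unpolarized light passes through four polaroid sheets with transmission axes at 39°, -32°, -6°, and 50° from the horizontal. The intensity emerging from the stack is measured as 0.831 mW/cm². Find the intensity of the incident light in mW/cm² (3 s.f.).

I₀ ≈ 62.1 mW/cm²

Unpolarized light through the first polarizer → I₁ = ½ I₀, now polarized at 39°.
I₂ = I₁ cos²(-32° − 39°) = 0.5 I₀ · cos²(71°) = 0.053 I₀.
I₃ = I₂ cos²(-6° + 32°) = 0.053 I₀ · cos²(26°) = 0.04281 I₀.
I₄ = I₃ cos²(50° + 6°) = 0.04281 I₀ · cos²(56°) = 0.01339 I₀.
So 0.831 mW/cm² = 0.01339 I₀, giving I₀ = 0.831/0.01339 = 62.07 mW/cm².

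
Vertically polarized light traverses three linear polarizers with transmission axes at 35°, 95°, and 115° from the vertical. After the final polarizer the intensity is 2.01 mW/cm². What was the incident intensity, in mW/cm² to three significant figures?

By Malus's law, I₁ = I₀ cos²(35° − 0°) = I₀ cos²(35°) = 0.671 I₀.
I₂ = I₁ cos²(95° − 35°) = 0.671 I₀ · cos²(60°) = 0.1678 I₀.
I₃ = I₂ cos²(115° − 95°) = 0.1678 I₀ · cos²(20°) = 0.1481 I₀.
So 2.01 mW/cm² = 0.1481 I₀, giving I₀ = 2.01/0.1481 = 13.57 mW/cm².

I₀ ≈ 13.6 mW/cm²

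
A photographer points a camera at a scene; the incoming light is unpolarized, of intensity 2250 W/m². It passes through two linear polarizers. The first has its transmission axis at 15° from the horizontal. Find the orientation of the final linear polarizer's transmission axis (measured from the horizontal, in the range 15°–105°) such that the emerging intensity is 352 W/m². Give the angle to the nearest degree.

Unpolarized light through the first polarizer → I₁ = ½ I₀, now polarized at 15°.
Target fraction: 352 / 2250 W/m² = 0.1564 of I₀.
Need I₂/I₀ = 0.1564, so cos²(θ − 15°) = 0.1564 / 0.5 = 0.3129.
θ − 15° = arccos(√0.3129) = 56.0°, giving θ ≈ 15 + 56.0 = 71.0°.

θ ≈ 71°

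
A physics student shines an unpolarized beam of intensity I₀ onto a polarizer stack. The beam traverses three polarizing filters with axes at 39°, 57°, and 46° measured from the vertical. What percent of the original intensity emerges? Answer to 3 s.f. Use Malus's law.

≈ 43.6%

Unpolarized light through the first polarizer → I₁ = ½ I₀, now polarized at 39°.
I₂ = I₁ cos²(57° − 39°) = 0.5 I₀ · cos²(18°) = 0.4523 I₀.
I₃ = I₂ cos²(46° − 57°) = 0.4523 I₀ · cos²(11°) = 0.4358 I₀.
That is 43.58% of the incident intensity.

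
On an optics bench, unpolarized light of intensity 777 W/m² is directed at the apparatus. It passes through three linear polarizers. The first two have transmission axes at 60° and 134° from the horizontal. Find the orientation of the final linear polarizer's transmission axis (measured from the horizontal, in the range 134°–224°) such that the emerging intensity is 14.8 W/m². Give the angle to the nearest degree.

Unpolarized light through the first polarizer → I₁ = ½ I₀, now polarized at 60°.
I₂ = I₁ cos²(134° − 60°) = 0.5 I₀ · cos²(74°) = 0.03799 I₀.
Target fraction: 14.8 / 777 W/m² = 0.01905 of I₀.
Need I₃/I₀ = 0.01905, so cos²(θ − 134°) = 0.01905 / 0.03799 = 0.5014.
θ − 134° = arccos(√0.5014) = 44.9°, giving θ ≈ 134 + 44.9 = 178.9°.

θ ≈ 179°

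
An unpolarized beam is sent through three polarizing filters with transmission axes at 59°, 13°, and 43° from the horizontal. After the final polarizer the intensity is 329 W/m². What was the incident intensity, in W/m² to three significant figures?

I₀ ≈ 1820 W/m²

Unpolarized light through the first polarizer → I₁ = ½ I₀, now polarized at 59°.
I₂ = I₁ cos²(13° − 59°) = 0.5 I₀ · cos²(46°) = 0.2413 I₀.
I₃ = I₂ cos²(43° − 13°) = 0.2413 I₀ · cos²(30°) = 0.181 I₀.
So 329 W/m² = 0.181 I₀, giving I₀ = 329/0.181 = 1818 W/m².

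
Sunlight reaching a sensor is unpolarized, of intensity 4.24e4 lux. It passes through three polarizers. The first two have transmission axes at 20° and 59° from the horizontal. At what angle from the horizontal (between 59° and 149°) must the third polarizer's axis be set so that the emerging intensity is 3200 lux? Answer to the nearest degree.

θ ≈ 119°

Unpolarized light through the first polarizer → I₁ = ½ I₀, now polarized at 20°.
I₂ = I₁ cos²(59° − 20°) = 0.5 I₀ · cos²(39°) = 0.302 I₀.
Target fraction: 3200 / 4.24e4 lux = 0.07547 of I₀.
Need I₃/I₀ = 0.07547, so cos²(θ − 59°) = 0.07547 / 0.302 = 0.2499.
θ − 59° = arccos(√0.2499) = 60.0°, giving θ ≈ 59 + 60.0 = 119.0°.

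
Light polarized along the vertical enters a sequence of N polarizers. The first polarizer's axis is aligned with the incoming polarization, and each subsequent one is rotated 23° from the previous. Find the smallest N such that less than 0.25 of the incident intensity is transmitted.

N = 10

First polarizer is aligned with the polarization: full transmission.
Each further stage multiplies by cos²(23°) = 0.8473.
After N polarizers: T = 0.8473^(N−1). Require T < 0.25 ⇒ N−1 > ln(0.25)/ln(0.8473) = 8.37, so N−1 ≥ 9 and N = 10.
Check: N=10 gives T = 0.2251 < 0.25; N=9 gives T = 0.2657.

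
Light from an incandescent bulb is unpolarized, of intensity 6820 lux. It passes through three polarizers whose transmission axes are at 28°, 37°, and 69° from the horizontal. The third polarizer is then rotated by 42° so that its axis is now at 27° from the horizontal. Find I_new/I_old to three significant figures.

Before rotation:
Unpolarized light through the first polarizer → I₁ = ½ I₀, now polarized at 28°.
I₂ = I₁ cos²(37° − 28°) = 0.5 I₀ · cos²(9°) = 0.4878 I₀.
I₃ = I₂ cos²(69° − 37°) = 0.4878 I₀ · cos²(32°) = 0.3508 I₀.
After rotation:
Unpolarized light through the first polarizer → I₁ = ½ I₀, now polarized at 28°.
I₂ = I₁ cos²(37° − 28°) = 0.5 I₀ · cos²(9°) = 0.4878 I₀.
I₃ = I₂ cos²(27° − 37°) = 0.4878 I₀ · cos²(10°) = 0.4731 I₀.
Ratio = 0.4731 / 0.3508 = 1.349.

I_new/I_old ≈ 1.35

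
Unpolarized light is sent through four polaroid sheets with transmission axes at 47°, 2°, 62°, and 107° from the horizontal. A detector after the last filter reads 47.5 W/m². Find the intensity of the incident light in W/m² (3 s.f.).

I₀ ≈ 1520 W/m²

Unpolarized light through the first polarizer → I₁ = ½ I₀, now polarized at 47°.
I₂ = I₁ cos²(2° − 47°) = 0.5 I₀ · cos²(45°) = 0.25 I₀.
I₃ = I₂ cos²(62° − 2°) = 0.25 I₀ · cos²(60°) = 0.0625 I₀.
I₄ = I₃ cos²(107° − 62°) = 0.0625 I₀ · cos²(45°) = 0.03125 I₀.
So 47.5 W/m² = 0.03125 I₀, giving I₀ = 47.5/0.03125 = 1520 W/m².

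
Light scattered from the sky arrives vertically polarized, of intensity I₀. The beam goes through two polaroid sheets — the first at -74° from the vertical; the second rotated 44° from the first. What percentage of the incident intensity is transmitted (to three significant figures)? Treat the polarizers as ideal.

≈ 3.93%

I₁ = I₀ cos²(-74° − 0°) = I₀ cos²(74°) = 0.07598 I₀.
I₂ = I₁ cos²(44°) = 0.07598 · 0.5174 I₀ = 0.03931 I₀.
That is 3.931% of the incident intensity.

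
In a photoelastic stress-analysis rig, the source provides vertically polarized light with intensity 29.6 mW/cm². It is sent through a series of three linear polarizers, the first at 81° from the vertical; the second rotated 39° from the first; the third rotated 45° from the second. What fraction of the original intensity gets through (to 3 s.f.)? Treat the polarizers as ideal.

I₁ = 29.6 mW/cm² · cos²(81°) = 0.7244 mW/cm².
I₂ = I₁ · cos²(39°) = 0.7244 · 0.604 = 0.4375 mW/cm².
I₃ = I₂ · cos²(45°) = 0.4375 · 0.5 = 0.2187 mW/cm².
Transmitted fraction = 0.00739.

I/I₀ ≈ 0.00739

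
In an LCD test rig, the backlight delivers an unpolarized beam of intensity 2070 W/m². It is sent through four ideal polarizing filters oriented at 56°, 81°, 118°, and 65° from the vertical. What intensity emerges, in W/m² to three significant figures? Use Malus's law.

Unpolarized light through the first polarizer → I₁ = 2070 W/m²/2 = 1035 W/m², polarized at 56°.
I₂ = I₁ · cos²(25°) = 1035 · 0.8214 = 850.1 W/m².
I₃ = I₂ · cos²(37°) = 850.1 · 0.6378 = 542.2 W/m².
I₄ = I₃ · cos²(53°) = 542.2 · 0.3622 = 196.4 W/m².

I ≈ 196 W/m²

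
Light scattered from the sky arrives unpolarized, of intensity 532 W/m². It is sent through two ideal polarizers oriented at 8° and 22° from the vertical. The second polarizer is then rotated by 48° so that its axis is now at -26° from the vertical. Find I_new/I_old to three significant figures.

I_new/I_old ≈ 0.730

Before rotation:
Unpolarized light through the first polarizer → I₁ = ½ I₀, now polarized at 8°.
I₂ = I₁ cos²(22° − 8°) = 0.5 I₀ · cos²(14°) = 0.4707 I₀.
After rotation:
Unpolarized light through the first polarizer → I₁ = ½ I₀, now polarized at 8°.
I₂ = I₁ cos²(-26° − 8°) = 0.5 I₀ · cos²(34°) = 0.3437 I₀.
Ratio = 0.3437 / 0.4707 = 0.73.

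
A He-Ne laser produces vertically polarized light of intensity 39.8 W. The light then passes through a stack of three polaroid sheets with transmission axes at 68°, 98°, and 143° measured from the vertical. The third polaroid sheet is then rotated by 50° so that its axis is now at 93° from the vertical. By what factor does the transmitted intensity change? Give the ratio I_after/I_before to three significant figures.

Before rotation:
I₁ = I₀ cos²(68° − 0°) = I₀ cos²(68°) = 0.1403 I₀.
I₂ = I₁ cos²(98° − 68°) = 0.1403 I₀ · cos²(30°) = 0.1052 I₀.
I₃ = I₂ cos²(143° − 98°) = 0.1052 I₀ · cos²(45°) = 0.05262 I₀.
After rotation:
I₁ = I₀ cos²(68° − 0°) = I₀ cos²(68°) = 0.1403 I₀.
I₂ = I₁ cos²(98° − 68°) = 0.1403 I₀ · cos²(30°) = 0.1052 I₀.
I₃ = I₂ cos²(93° − 98°) = 0.1052 I₀ · cos²(5°) = 0.1044 I₀.
Ratio = 0.1044 / 0.05262 = 1.985.

I_new/I_old ≈ 1.98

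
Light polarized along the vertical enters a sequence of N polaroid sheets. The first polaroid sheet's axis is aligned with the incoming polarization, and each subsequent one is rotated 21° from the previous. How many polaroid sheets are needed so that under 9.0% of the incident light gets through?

N = 19

First polarizer is aligned with the polarization: full transmission.
Each further stage multiplies by cos²(21°) = 0.8716.
After N polarizers: T = 0.8716^(N−1). Require T < 0.090 ⇒ N−1 > ln(0.090)/ln(0.8716) = 17.52, so N−1 ≥ 18 and N = 19.
Check: N=19 gives T = 0.08423 < 0.090; N=18 gives T = 0.09664.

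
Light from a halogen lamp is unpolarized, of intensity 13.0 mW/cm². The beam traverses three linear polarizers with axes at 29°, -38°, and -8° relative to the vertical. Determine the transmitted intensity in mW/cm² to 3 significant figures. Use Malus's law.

I ≈ 0.744 mW/cm²

Unpolarized light through the first polarizer → I₁ = 13.0 mW/cm²/2 = 6.5 mW/cm², polarized at 29°.
I₂ = I₁ · cos²(67°) = 6.5 · 0.1527 = 0.9924 mW/cm².
I₃ = I₂ · cos²(30°) = 0.9924 · 0.75 = 0.7443 mW/cm².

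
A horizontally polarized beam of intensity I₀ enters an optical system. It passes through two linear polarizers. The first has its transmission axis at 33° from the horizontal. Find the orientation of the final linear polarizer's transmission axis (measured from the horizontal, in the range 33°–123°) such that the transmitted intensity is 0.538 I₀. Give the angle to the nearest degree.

By Malus's law, I₁ = I₀ cos²(33° − 0°) = I₀ cos²(33°) = 0.7034 I₀.
Need I₂/I₀ = 0.538, so cos²(θ − 33°) = 0.538 / 0.7034 = 0.7649.
θ − 33° = arccos(√0.7649) = 29.0°, giving θ ≈ 33 + 29.0 = 62.0°.

θ ≈ 62°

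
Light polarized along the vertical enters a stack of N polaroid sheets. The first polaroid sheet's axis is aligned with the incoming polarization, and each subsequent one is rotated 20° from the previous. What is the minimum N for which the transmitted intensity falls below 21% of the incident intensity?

N = 14

First polarizer is aligned with the polarization: full transmission.
Each further stage multiplies by cos²(20°) = 0.883.
After N polarizers: T = 0.883^(N−1). Require T < 0.21 ⇒ N−1 > ln(0.21)/ln(0.883) = 12.54, so N−1 ≥ 13 and N = 14.
Check: N=14 gives T = 0.1984 < 0.21; N=13 gives T = 0.2247.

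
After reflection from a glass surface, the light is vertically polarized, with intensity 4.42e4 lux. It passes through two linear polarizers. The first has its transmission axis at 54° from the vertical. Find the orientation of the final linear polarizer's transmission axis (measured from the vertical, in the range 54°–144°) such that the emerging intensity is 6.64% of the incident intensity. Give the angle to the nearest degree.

θ ≈ 118°

I₁ = I₀ cos²(54° − 0°) = I₀ cos²(54°) = 0.3455 I₀.
Need I₂/I₀ = 0.0664, so cos²(θ − 54°) = 0.0664 / 0.3455 = 0.1922.
θ − 54° = arccos(√0.1922) = 64.0°, giving θ ≈ 54 + 64.0 = 118.0°.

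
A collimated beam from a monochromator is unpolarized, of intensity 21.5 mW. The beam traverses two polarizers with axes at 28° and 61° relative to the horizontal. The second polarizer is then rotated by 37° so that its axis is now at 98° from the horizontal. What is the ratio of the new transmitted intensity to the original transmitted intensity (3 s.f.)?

I_new/I_old ≈ 0.166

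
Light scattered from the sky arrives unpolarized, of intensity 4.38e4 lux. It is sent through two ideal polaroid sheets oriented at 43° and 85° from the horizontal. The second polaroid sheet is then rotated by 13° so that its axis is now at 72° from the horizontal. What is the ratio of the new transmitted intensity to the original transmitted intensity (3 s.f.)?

I_new/I_old ≈ 1.39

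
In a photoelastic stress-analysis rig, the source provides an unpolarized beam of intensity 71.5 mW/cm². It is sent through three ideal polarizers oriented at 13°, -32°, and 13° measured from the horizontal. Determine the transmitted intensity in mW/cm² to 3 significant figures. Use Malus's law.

I ≈ 8.94 mW/cm²

Unpolarized light through the first polarizer → I₁ = 71.5 mW/cm²/2 = 35.75 mW/cm², polarized at 13°.
I₂ = I₁ · cos²(45°) = 35.75 · 0.5 = 17.88 mW/cm².
I₃ = I₂ · cos²(45°) = 17.88 · 0.5 = 8.938 mW/cm².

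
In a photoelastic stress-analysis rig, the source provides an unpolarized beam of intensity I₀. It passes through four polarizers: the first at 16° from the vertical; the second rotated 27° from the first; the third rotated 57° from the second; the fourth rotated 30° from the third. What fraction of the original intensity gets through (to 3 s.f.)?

≈ 0.0883 I₀

Unpolarized light through the first polarizer → I₁ = ½ I₀, now polarized at 16°.
I₂ = I₁ cos²(27°) = 0.5 · 0.7939 I₀ = 0.3969 I₀.
I₃ = I₂ cos²(57°) = 0.3969 · 0.2966 I₀ = 0.1177 I₀.
I₄ = I₃ cos²(30°) = 0.1177 · 0.75 I₀ = 0.08831 I₀.
Transmitted fraction = 0.08831.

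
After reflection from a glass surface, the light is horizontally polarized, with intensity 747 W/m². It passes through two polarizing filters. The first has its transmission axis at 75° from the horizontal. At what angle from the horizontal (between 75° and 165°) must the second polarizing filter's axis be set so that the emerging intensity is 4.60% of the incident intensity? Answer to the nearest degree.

θ ≈ 109°

By Malus's law, I₁ = I₀ cos²(75° − 0°) = I₀ cos²(75°) = 0.06699 I₀.
Need I₂/I₀ = 0.046, so cos²(θ − 75°) = 0.046 / 0.06699 = 0.6867.
θ − 75° = arccos(√0.6867) = 34.0°, giving θ ≈ 75 + 34.0 = 109.0°.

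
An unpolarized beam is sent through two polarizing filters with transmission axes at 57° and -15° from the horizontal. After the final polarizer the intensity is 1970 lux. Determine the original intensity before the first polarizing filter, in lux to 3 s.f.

Unpolarized light through the first polarizer → I₁ = ½ I₀, now polarized at 57°.
I₂ = I₁ cos²(-15° − 57°) = 0.5 I₀ · cos²(72°) = 0.04775 I₀.
So 1970 lux = 0.04775 I₀, giving I₀ = 1970/0.04775 = 4.126e+04 lux.

I₀ ≈ 4.13e4 lux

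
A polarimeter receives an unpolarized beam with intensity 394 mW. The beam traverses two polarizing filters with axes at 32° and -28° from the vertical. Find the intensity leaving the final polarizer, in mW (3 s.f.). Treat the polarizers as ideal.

I ≈ 49.3 mW

Unpolarized light through the first polarizer → I₁ = 394 mW/2 = 197 mW, polarized at 32°.
I₂ = I₁ · cos²(60°) = 197 · 0.25 = 49.25 mW.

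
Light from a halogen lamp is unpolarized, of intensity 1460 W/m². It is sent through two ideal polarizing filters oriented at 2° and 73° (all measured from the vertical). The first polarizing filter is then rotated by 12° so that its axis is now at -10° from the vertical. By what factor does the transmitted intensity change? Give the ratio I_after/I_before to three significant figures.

I_new/I_old ≈ 0.140

Before rotation:
Unpolarized light through the first polarizer → I₁ = ½ I₀, now polarized at 2°.
I₂ = I₁ cos²(73° − 2°) = 0.5 I₀ · cos²(71°) = 0.053 I₀.
After rotation:
Unpolarized light through the first polarizer → I₁ = ½ I₀, now polarized at -10°.
I₂ = I₁ cos²(73° + 10°) = 0.5 I₀ · cos²(83°) = 0.007426 I₀.
Ratio = 0.007426 / 0.053 = 0.1401.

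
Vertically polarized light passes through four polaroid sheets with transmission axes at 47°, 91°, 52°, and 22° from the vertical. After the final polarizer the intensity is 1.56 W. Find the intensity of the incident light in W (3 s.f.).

I₀ ≈ 14.3 W

By Malus's law, I₁ = I₀ cos²(47° − 0°) = I₀ cos²(47°) = 0.4651 I₀.
I₂ = I₁ cos²(91° − 47°) = 0.4651 I₀ · cos²(44°) = 0.2407 I₀.
I₃ = I₂ cos²(52° − 91°) = 0.2407 I₀ · cos²(39°) = 0.1454 I₀.
I₄ = I₃ cos²(22° − 52°) = 0.1454 I₀ · cos²(30°) = 0.109 I₀.
So 1.56 W = 0.109 I₀, giving I₀ = 1.56/0.109 = 14.31 W.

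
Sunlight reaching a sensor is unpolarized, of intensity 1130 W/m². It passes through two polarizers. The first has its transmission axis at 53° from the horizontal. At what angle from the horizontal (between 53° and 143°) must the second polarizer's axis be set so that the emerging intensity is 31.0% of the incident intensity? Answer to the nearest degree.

θ ≈ 91°

Unpolarized light through the first polarizer → I₁ = ½ I₀, now polarized at 53°.
Need I₂/I₀ = 0.31, so cos²(θ − 53°) = 0.31 / 0.5 = 0.62.
θ − 53° = arccos(√0.62) = 38.1°, giving θ ≈ 53 + 38.1 = 91.1°.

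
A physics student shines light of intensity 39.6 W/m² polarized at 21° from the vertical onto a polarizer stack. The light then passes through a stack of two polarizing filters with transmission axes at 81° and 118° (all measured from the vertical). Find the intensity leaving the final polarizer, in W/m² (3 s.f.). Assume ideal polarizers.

I ≈ 6.31 W/m²

I₁ = 39.6 W/m² · cos²(60°) = 9.9 W/m².
I₂ = I₁ · cos²(37°) = 9.9 · 0.6378 = 6.314 W/m².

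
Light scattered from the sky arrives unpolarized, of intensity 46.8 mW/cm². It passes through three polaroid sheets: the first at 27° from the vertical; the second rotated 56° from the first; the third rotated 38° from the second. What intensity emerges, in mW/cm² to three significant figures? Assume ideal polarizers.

I ≈ 4.54 mW/cm²

Unpolarized light through the first polarizer → I₁ = 46.8 mW/cm²/2 = 23.4 mW/cm², polarized at 27°.
I₂ = I₁ · cos²(56°) = 23.4 · 0.3127 = 7.317 mW/cm².
I₃ = I₂ · cos²(38°) = 7.317 · 0.621 = 4.544 mW/cm².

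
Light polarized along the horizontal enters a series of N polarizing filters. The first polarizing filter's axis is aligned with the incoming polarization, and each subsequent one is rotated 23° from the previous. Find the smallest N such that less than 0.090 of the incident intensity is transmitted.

N = 16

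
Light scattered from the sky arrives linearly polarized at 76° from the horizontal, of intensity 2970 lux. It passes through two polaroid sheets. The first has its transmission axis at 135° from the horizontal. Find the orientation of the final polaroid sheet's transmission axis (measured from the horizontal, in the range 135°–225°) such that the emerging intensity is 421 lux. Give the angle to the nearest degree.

θ ≈ 178°

I₁ = I₀ cos²(135° − 76°) = I₀ cos²(59°) = 0.2653 I₀.
Target fraction: 421 / 2970 lux = 0.1418 of I₀.
Need I₂/I₀ = 0.1418, so cos²(θ − 135°) = 0.1418 / 0.2653 = 0.5344.
θ − 135° = arccos(√0.5344) = 43.0°, giving θ ≈ 135 + 43.0 = 178.0°.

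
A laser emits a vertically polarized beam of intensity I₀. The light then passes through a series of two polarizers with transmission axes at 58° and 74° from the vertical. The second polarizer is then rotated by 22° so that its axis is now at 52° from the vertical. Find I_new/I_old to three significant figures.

Before rotation:
I₁ = I₀ cos²(58° − 0°) = I₀ cos²(58°) = 0.2808 I₀.
I₂ = I₁ cos²(74° − 58°) = 0.2808 I₀ · cos²(16°) = 0.2595 I₀.
After rotation:
I₁ = I₀ cos²(58° − 0°) = I₀ cos²(58°) = 0.2808 I₀.
I₂ = I₁ cos²(52° − 58°) = 0.2808 I₀ · cos²(6°) = 0.2777 I₀.
Ratio = 0.2777 / 0.2595 = 1.07.

I_new/I_old ≈ 1.07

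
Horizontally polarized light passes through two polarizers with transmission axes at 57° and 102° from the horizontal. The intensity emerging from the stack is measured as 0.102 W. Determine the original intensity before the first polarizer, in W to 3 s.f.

I₀ ≈ 0.688 W

I₁ = I₀ cos²(57° − 0°) = I₀ cos²(57°) = 0.2966 I₀.
I₂ = I₁ cos²(102° − 57°) = 0.2966 I₀ · cos²(45°) = 0.1483 I₀.
So 0.102 W = 0.1483 I₀, giving I₀ = 0.102/0.1483 = 0.6877 W.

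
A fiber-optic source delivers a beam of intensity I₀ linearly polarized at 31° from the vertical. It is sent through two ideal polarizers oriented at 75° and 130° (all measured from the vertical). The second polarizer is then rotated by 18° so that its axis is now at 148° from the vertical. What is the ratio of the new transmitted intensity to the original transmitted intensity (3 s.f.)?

Before rotation:
I₁ = I₀ cos²(75° − 31°) = I₀ cos²(44°) = 0.5174 I₀.
I₂ = I₁ cos²(130° − 75°) = 0.5174 I₀ · cos²(55°) = 0.1702 I₀.
After rotation:
I₁ = I₀ cos²(75° − 31°) = I₀ cos²(44°) = 0.5174 I₀.
I₂ = I₁ cos²(148° − 75°) = 0.5174 I₀ · cos²(73°) = 0.04423 I₀.
Ratio = 0.04423 / 0.1702 = 0.2598.

I_new/I_old ≈ 0.260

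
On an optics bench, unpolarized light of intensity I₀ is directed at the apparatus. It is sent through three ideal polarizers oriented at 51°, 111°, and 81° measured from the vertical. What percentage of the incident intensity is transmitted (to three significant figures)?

Unpolarized light through the first polarizer → I₁ = ½ I₀, now polarized at 51°.
I₂ = I₁ cos²(111° − 51°) = 0.5 I₀ · cos²(60°) = 0.125 I₀.
I₃ = I₂ cos²(81° − 111°) = 0.125 I₀ · cos²(30°) = 0.09375 I₀.
That is 9.375% of the incident intensity.

≈ 9.38%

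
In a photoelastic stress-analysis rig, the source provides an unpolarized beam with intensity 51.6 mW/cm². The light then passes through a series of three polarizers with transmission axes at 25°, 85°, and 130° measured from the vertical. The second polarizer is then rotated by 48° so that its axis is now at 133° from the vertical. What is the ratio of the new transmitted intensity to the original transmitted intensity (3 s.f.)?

I_new/I_old ≈ 0.762

Before rotation:
Unpolarized light through the first polarizer → I₁ = ½ I₀, now polarized at 25°.
I₂ = I₁ cos²(85° − 25°) = 0.5 I₀ · cos²(60°) = 0.125 I₀.
I₃ = I₂ cos²(130° − 85°) = 0.125 I₀ · cos²(45°) = 0.0625 I₀.
After rotation:
Unpolarized light through the first polarizer → I₁ = ½ I₀, now polarized at 25°.
Angle between axes 1 and 2: 72°. I₂ = 0.5 I₀ · cos²(72°) = 0.04775 I₀.
I₃ = I₂ cos²(130° − 133°) = 0.04775 I₀ · cos²(3°) = 0.04761 I₀.
Ratio = 0.04761 / 0.0625 = 0.7618.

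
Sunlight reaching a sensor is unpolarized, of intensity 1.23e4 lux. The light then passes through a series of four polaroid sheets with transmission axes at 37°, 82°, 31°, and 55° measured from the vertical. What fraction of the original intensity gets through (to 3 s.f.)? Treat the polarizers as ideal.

Unpolarized light through the first polarizer → I₁ = 1.23e4 lux/2 = 6150 lux, polarized at 37°.
I₂ = I₁ · cos²(45°) = 6150 · 0.5 = 3075 lux.
I₃ = I₂ · cos²(51°) = 3075 · 0.396 = 1218 lux.
I₄ = I₃ · cos²(24°) = 1218 · 0.8346 = 1016 lux.
Transmitted fraction = 0.08263.

I/I₀ ≈ 0.0826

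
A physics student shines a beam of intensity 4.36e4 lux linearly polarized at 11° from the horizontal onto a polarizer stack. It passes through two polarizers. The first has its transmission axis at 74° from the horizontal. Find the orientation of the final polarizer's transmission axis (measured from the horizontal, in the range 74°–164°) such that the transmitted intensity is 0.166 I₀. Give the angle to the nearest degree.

I₁ = I₀ cos²(74° − 11°) = I₀ cos²(63°) = 0.2061 I₀.
Need I₂/I₀ = 0.166, so cos²(θ − 74°) = 0.166 / 0.2061 = 0.8054.
θ − 74° = arccos(√0.8054) = 26.2°, giving θ ≈ 74 + 26.2 = 100.2°.

θ ≈ 100°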